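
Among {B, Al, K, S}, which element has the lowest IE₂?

IE_2 is the cost of taking one more electron from the +1 cation: B⁺ still has 2 valence electrons; Al⁺ still has 2 valence electrons; K⁺ is the bare [Ar] core; S⁺ still has 5 valence electrons.
Pulling an electron out of a noble-gas core costs far more than removing a remaining valence electron, so K sits at the high end of IE_2.
Valence configurations: B⁺ [He]2s², Al⁺ [Ne]3s², S⁺ [Ne]3s²3p³.
Tabulated IE_2 (kJ/mol): B 2427, Al 1817, K 3052, S 2252.
Putting it together, IE_2: Al < S < B < K.

Al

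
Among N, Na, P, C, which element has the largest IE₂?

Na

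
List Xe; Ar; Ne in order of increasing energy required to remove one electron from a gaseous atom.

Xe < Ar < Ne

Ne is in period 2, group 18; Ar is in period 3, group 18; Xe is in period 5, group 18.
First ionization energy rises across a period (greater Z_eff holds electrons more tightly) and falls down a group (valence electrons are farther from the nucleus).
All are in group 18, so first ionization energy increases up the group.
So from lowest to highest: Xe < Ar < Ne.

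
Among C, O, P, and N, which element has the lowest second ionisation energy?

IE_2 is the cost of taking one more electron from the +1 cation: C⁺ still has 3 valence electrons; O⁺ still has 5 valence electrons; P⁺ still has 4 valence electrons; N⁺ still has 4 valence electrons.
All are still removing valence electrons, so compare the +1 ions as you would atoms: IE_2 generally rises across a period (higher Z_eff) and falls down a group (larger shell), subject to the usual subshell exceptions.
Valence configurations: C⁺ [He]2s²2p¹, O⁺ [He]2s²2p³, P⁺ [Ne]3s²3p², N⁺ [He]2s²2p².
Tabulated IE_2 (kJ/mol): C 2353, O 3388, P 1907, N 2856.
So the second ionization energies run P < C < N < O.

P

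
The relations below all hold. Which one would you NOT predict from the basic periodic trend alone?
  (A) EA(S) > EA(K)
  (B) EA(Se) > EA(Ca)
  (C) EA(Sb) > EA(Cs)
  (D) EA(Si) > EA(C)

The general trend: electron affinity increases across a period and decreases down a group.
(A) S (period 3, group 16) vs K (period 4, group 1): the stated order agrees with the simple trend.
(B) Se (period 4, group 16) vs Ca (period 4, group 2): the stated order agrees with the simple trend.
(C) Sb (period 5, group 15) vs Cs (period 6, group 1): the stated order agrees with the simple trend.
(D) Si (period 3, group 14) vs C (period 2, group 14): the stated order contradicts the simple trend.
The exception is (D): Si's larger, more diffuse 3p orbitals accept an added electron slightly more readily than C's compact 2p.

(D)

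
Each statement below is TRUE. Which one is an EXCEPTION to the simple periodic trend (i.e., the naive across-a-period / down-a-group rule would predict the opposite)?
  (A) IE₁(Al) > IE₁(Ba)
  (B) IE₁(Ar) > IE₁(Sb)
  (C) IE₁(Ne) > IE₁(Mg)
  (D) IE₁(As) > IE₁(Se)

(D)

The general trend: IE₁ increases across a period and decreases down a group.
(A) Al (period 3, group 13) vs Ba (period 6, group 2): the stated order agrees with the simple trend.
(B) Ar (period 3, group 18) vs Sb (period 5, group 15): the stated order agrees with the simple trend.
(C) Ne (period 2, group 18) vs Mg (period 3, group 2): the stated order agrees with the simple trend.
(D) As (period 4, group 15) vs Se (period 4, group 16): the stated order contradicts the simple trend.
The exception is (D): Se (4p⁴) ionizes more easily than half-filled As (4p³).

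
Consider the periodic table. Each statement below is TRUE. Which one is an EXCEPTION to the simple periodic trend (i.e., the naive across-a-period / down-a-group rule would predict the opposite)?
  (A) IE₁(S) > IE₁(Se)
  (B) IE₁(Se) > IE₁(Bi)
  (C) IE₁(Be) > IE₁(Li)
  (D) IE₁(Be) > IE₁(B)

(D)

The general trend: first ionisation energy increases across a period and decreases down a group.
(A) S (period 3, group 16) vs Se (period 4, group 16): the stated order agrees with the simple trend.
(B) Se (period 4, group 16) vs Bi (period 6, group 15): the stated order agrees with the simple trend.
(C) Be (period 2, group 2) vs Li (period 2, group 1): the stated order agrees with the simple trend.
(D) Be (period 2, group 2) vs B (period 2, group 13): the stated order contradicts the simple trend.
The exception is (D): removing B's lone 2p electron is easier than breaking Be's filled 2s².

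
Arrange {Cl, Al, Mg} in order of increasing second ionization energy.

IE_2 is the cost of taking one more electron from the +1 cation: Cl⁺ still has 6 valence electrons; Al⁺ still has 2 valence electrons; Mg⁺ still has 1 valence electron.
All are still removing valence electrons, so compare the +1 ions as you would atoms: IE_2 generally rises across a period (higher Z_eff) and falls down a group (larger shell), subject to the usual subshell exceptions.
Valence configurations: Cl⁺ [Ne]3s²3p⁴, Al⁺ [Ne]3s², Mg⁺ [Ne]3s¹.
The numbers (kJ/mol): Cl 2298, Al 1817, Mg 1451.
Overall IE_2 order: Mg < Al < Cl.

Mg < Al < Cl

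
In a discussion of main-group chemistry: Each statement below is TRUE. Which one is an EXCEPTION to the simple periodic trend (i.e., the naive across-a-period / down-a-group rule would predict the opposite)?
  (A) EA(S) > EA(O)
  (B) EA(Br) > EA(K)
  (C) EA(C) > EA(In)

(A)

The general trend: electron affinity increases across a period and decreases down a group.
(A) S (period 3, group 16) vs O (period 2, group 16): the stated order contradicts the simple trend.
(B) Br (period 4, group 17) vs K (period 4, group 1): the stated order agrees with the simple trend.
(C) C (period 2, group 14) vs In (period 5, group 13): the stated order agrees with the simple trend.
The exception is (A): the compact 2p subshell of O repels the added electron more than S's larger 3p does.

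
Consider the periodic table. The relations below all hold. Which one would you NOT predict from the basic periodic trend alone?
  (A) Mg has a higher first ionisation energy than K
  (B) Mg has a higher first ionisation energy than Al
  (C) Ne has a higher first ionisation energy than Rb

(B)

The general trend: first ionisation energy increases across a period and decreases down a group.
(A) Mg (period 3, group 2) vs K (period 4, group 1): the stated order agrees with the simple trend.
(B) Mg (period 3, group 2) vs Al (period 3, group 13): the stated order contradicts the simple trend.
(C) Ne (period 2, group 18) vs Rb (period 5, group 1): the stated order agrees with the simple trend.
The exception is (B): Al's single 3p electron is easier to remove than one from Mg's filled 3s².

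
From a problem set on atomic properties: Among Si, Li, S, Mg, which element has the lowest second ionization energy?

The second ionization energy removes an electron from the +1 ion. For each element: Si⁺ still has 3 valence electrons; Li⁺ is the bare [He] core; S⁺ still has 5 valence electrons; Mg⁺ still has 1 valence electron.
Breaking into a closed-shell core is much more expensive than removing a leftover valence electron — Li has the largest IE_2 here.
Valence configurations: Si⁺ [Ne]3s²3p¹, S⁺ [Ne]3s²3p³, Mg⁺ [Ne]3s¹.
Tabulated IE_2 (kJ/mol): Si 1577, Li 7298, S 2252, Mg 1451.
Hence IE_2: Mg < Si < S < Li.

Mg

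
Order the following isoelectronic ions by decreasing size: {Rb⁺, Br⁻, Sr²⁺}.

All of these have 36 electrons, so size is governed by nuclear charge alone: the more protons, the stronger the pull on the same electron cloud, and the smaller the ion.
Nuclear charges: Sr²⁺ (Z=38), Rb⁺ (Z=37), Br⁻ (Z=35).
Largest to smallest: Br⁻ > Rb⁺ > Sr²⁺.

Br⁻, Rb⁺, Sr²⁺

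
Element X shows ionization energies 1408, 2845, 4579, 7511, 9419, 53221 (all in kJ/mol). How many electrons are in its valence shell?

5

Look for the largest jump between consecutive ionization energies: IE6/IE5 ≈ 5.7, far larger than any earlier ratio.
That jump marks the point where a core electron is being removed. So the atom has 5 valence electrons.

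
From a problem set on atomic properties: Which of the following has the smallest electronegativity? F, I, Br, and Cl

F is in period 2, group 17; Cl is in period 3, group 17; Br is in period 4, group 17; I is in period 5, group 17.
Atoms toward the upper right of the periodic table pull bonding electrons most strongly.
All are in group 17, so electronegativity increases up the group.
The smallest electronegativity among these belongs to I.

I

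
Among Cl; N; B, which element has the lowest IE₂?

Cl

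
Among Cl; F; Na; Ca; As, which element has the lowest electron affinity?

F is in period 2, group 17; Na is in period 3, group 1; Cl is in period 3, group 17; Ca is in period 4, group 2; As is in period 4, group 15.
Electron affinity generally becomes more exothermic across a period toward the halogens and less exothermic down a group.
Neither a single period nor a single group — weigh both effects.
Na > Ca: period and group pull opposite ways; the down-group shift dominates (53 vs 2 kJ/mol).
As > Na: period and group pull opposite ways; the across-period shift dominates (78 vs 53 kJ/mol).
F > As: both effects reinforce here, so F is clearly the higher of the two.
Cl > F: this pair runs against the simple trend — see the exception note.
Note the exception: Cl has a higher electron affinity than F, contrary to the simple trend — F's small 2p subshell makes the incoming electron feel strong e⁻–e⁻ repulsion, so Cl actually releases more energy on gaining an electron.
Tabulated electron affinity (kJ/mol): F 328, Na 53, Cl 349, Ca 2, As 78.
The lowest electron affinity among these belongs to Ca.

Ca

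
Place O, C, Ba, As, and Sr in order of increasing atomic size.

C is in period 2, group 14; O is in period 2, group 16; As is in period 4, group 15; Sr is in period 5, group 2; Ba is in period 6, group 2.
Atomic radius shrinks across a period as nuclear charge pulls the same shell inward, and grows down a group as new shells are added.
These span different periods and groups, so the two trends combine.
C > O: C lies to the left of O in period 2, so the across-period effect alone puts C larger.
As > C: period and group pull opposite ways; the down-group shift dominates (121 vs 75 pm).
Sr > As: both effects reinforce here, so Sr is clearly the larger of the two.
Ba > Sr: Ba sits below Sr in group 2, so the down-group effect alone puts Ba larger.
For reference (pm): C 75, O 63, As 121, Sr 185, Ba 196.
So from smallest to largest: O < C < As < Sr < Ba.

O < C < As < Sr < Ba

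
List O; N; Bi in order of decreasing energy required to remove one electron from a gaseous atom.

IE₁ increases left→right with effective nuclear charge and decreases top→bottom as the valence shell moves farther out.
Here both period and group differ, so the two effects have to be weighed against each other.
O > Bi: both effects reinforce here, so O is clearly the higher of the two.
N > O: this pair runs against the simple trend — see the exception note.
Note the exception: N has a higher first ionization energy than O, contrary to the simple trend — pairing an electron in O's 2p⁴ costs repulsion energy, so O ionizes more easily than half-filled N (2p³).
For reference (kJ/mol): N 1402, O 1314, Bi 703.
So from highest to lowest: N > O > Bi.

N > O > Bi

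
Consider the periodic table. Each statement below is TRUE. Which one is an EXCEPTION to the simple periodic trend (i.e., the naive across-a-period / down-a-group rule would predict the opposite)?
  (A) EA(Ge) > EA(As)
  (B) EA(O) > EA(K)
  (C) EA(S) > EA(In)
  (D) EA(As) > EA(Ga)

(A)

The general trend: electron affinity increases across a period and decreases down a group.
(A) Ge (period 4, group 14) vs As (period 4, group 15): the stated order contradicts the simple trend.
(B) O (period 2, group 16) vs K (period 4, group 1): the stated order agrees with the simple trend.
(C) S (period 3, group 16) vs In (period 5, group 13): the stated order agrees with the simple trend.
(D) As (period 4, group 15) vs Ga (period 4, group 13): the stated order agrees with the simple trend.
The exception is (A): adding an electron to As's half-filled 4p³ is unfavourable, so Ge (4p²) has the more exothermic EA.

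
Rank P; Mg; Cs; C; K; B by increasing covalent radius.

B is in period 2, group 13; C is in period 2, group 14; Mg is in period 3, group 2; P is in period 3, group 15; K is in period 4, group 1; Cs is in period 6, group 1.
Atomic radius shrinks across a period as nuclear charge pulls the same shell inward, and grows down a group as new shells are added.
Neither a single period nor a single group — weigh both effects.
B > C: B lies to the left of C in period 2, so the across-period effect alone puts B larger.
P > B: the two effects oppose for this pair; the down-group effect wins (111 vs 85 pm).
Mg > P: both are in period 3; the period trend gives Mg the larger value.
K > Mg: relative to Mg, both the across-period and down-group shifts push K's atomic radius up.
Cs > K: they share group 1; the group trend gives Cs the larger value.
Approximate values (pm): B 85, C 75, Mg 139, P 111, K 196, Cs 232.
So from smallest to largest: C < B < P < Mg < K < Cs.

C < B < P < Mg < K < Cs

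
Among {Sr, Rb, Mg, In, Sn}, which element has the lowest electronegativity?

Mg is in period 3, group 2; Rb is in period 5, group 1; Sr is in period 5, group 2; In is in period 5, group 13; Sn is in period 5, group 14.
EN rises left→right (higher Z_eff, smaller atoms) and falls top→bottom (larger, more shielded atoms).
Neither a single period nor a single group — weigh both effects.
Sr > Rb: both are in period 5; the period trend gives Sr the larger value.
Mg > Sr: they share group 2; the group trend gives Mg the larger value.
In > Mg: period and group pull opposite ways; the across-period shift dominates (1.78 vs 1.31).
Sn > In: both are in period 5; the period trend gives Sn the larger value.
Tabulated electronegativity (Pauling): Mg 1.31, Rb 0.82, Sr 0.95, In 1.78, Sn 1.96.
The lowest electronegativity among these belongs to Rb.

Rb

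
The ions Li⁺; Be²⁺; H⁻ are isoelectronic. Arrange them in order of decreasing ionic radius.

All of these have 2 electrons, so size is governed by nuclear charge alone: the more protons, the stronger the pull on the same electron cloud, and the smaller the ion.
Nuclear charges: Be²⁺ (Z=4), Li⁺ (Z=3), H⁻ (Z=1).
Largest to smallest: H⁻ > Li⁺ > Be²⁺.

H⁻ > Li⁺ > Be²⁺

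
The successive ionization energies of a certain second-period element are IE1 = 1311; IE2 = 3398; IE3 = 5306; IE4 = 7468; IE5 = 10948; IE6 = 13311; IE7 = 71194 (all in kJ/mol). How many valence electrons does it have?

6

Look for the largest jump between consecutive ionization energies: IE7/IE6 ≈ 5.3, far larger than any earlier ratio.
That jump marks the point where a core electron is being removed. So the atom has 6 valence electrons.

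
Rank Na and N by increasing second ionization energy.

N < Na

IE_2 is the cost of taking one more electron from the +1 cation: Na⁺ is the bare [Ne] core; N⁺ still has 4 valence electrons.
Core electrons are held far more tightly than valence electrons, so Na tops the IE_2 order.
Tabulated IE_2 (kJ/mol): Na 4562, N 2856.
Overall IE_2 order: N < Na.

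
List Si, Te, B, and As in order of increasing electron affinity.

B, As, Si, Te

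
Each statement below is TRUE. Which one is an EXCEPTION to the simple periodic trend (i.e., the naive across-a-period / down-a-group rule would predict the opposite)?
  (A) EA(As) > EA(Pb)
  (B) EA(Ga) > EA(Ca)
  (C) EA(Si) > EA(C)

(C)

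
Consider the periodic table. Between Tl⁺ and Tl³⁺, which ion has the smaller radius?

Tl³⁺

Both ions have Z = 81 protons, but Tl³⁺ has lost more electrons, so its remaining electrons feel a larger effective nuclear charge per electron and are pulled in more tightly.
Higher positive charge → smaller ion, so Tl⁺ > Tl³⁺.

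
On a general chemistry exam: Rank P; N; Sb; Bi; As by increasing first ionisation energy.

First ionization energy rises across a period (greater Z_eff holds electrons more tightly) and falls down a group (valence electrons are farther from the nucleus).
All are in group 15, so first ionization energy increases up the group.
So from lowest to highest: Bi < Sb < As < P < N.

Bi, Sb, As, P, N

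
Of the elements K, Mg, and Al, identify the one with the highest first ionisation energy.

Mg is in period 3, group 2; Al is in period 3, group 13; K is in period 4, group 1.
Across a period the outer electron is held more tightly (higher IE₁); down a group it sits in a higher shell, more shielded, and comes off more easily.
Neither a single period nor a single group — weigh both effects.
Al > K: relative to K, both the across-period and down-group shifts push Al's first ionization energy up.
Mg > Al: this pair runs against the simple trend — see the exception note.
Note the exception: Mg has a higher first ionization energy than Al, contrary to the simple trend — Al's single 3p electron is easier to remove than one from Mg's filled 3s².
Approximate values (kJ/mol): Mg 738, Al 578, K 419.
The highest first ionisation energy among these belongs to Mg.

Mg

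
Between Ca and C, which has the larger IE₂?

The second ionization energy removes an electron from the +1 ion. For each element: Ca⁺ still has 1 valence electron; C⁺ still has 3 valence electrons.
All are still removing valence electrons, so compare the +1 ions as you would atoms: IE_2 generally rises across a period (higher Z_eff) and falls down a group (larger shell), subject to the usual subshell exceptions.
Valence configurations: Ca⁺ [Ar]4s¹, C⁺ [He]2s²2p¹.
Approximate IE_2 values (kJ/mol): Ca 1145, C 2353.
Overall IE_2 order: Ca < C.

C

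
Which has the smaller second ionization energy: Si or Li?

Si

The second ionization energy removes an electron from the +1 ion. For each element: Si⁺ still has 3 valence electrons; Li⁺ is the bare [He] core.
Breaking into a closed-shell core is much more expensive than removing a leftover valence electron — Li has the largest IE_2 here.
Approximate IE_2 values (kJ/mol): Si 1577, Li 7298.
Hence IE_2: Si < Li.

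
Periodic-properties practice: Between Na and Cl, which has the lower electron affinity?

Na

Na is in period 3, group 1; Cl is in period 3, group 17.
Electron affinity generally becomes more exothermic across a period toward the halogens and less exothermic down a group.
All lie in period 3, so electron affinity increases left to right.
So Na has the lower electron affinity (Na < Cl).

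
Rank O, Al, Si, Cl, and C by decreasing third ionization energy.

O > C > Cl > Si > Al

The third ionization energy removes an electron from the +2 ion. For each element: O²⁺ still has 4 valence electrons; Al²⁺ still has 1 valence electron; Si²⁺ still has 2 valence electrons; Cl²⁺ still has 5 valence electrons; C²⁺ still has 2 valence electrons.
All are still removing valence electrons, so compare the +2 ions as you would atoms: IE_3 generally rises across a period (higher Z_eff) and falls down a group (larger shell), subject to the usual subshell exceptions.
Valence configurations: O²⁺ [He]2s²2p², Al²⁺ [Ne]3s¹, Si²⁺ [Ne]3s², Cl²⁺ [Ne]3s²3p³, C²⁺ [He]2s².
Approximate IE_3 values (kJ/mol): O 5300, Al 2745, Si 3232, Cl 3822, C 4620.
Hence IE_3: Al < Si < Cl < C < O.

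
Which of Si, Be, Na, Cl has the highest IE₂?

Na

IE_2 is the cost of taking one more electron from the +1 cation: Si⁺ still has 3 valence electrons; Be⁺ still has 1 valence electron; Na⁺ is the bare [Ne] core; Cl⁺ still has 6 valence electrons.
Pulling an electron out of a noble-gas core costs far more than removing a remaining valence electron, so Na sits at the high end of IE_2.
Valence configurations: Si⁺ [Ne]3s²3p¹, Be⁺ [He]2s¹, Cl⁺ [Ne]3s²3p⁴.
Tabulated IE_2 (kJ/mol): Si 1577, Be 1757, Na 4562, Cl 2298.
Putting it together, IE_2: Si < Be < Cl < Na.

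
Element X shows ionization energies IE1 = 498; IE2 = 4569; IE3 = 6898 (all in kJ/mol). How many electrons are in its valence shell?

Look for the largest jump between consecutive ionization energies: IE2/IE1 ≈ 9.2, far larger than any earlier ratio.
That jump marks the point where a core electron is being removed. So the atom has 1 valence electron.

1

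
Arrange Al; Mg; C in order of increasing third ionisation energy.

Consider each +2 ion: Al²⁺ still has 1 valence electron; Mg²⁺ is the bare [Ne] core; C²⁺ still has 2 valence electrons.
Pulling an electron out of a noble-gas core costs far more than removing a remaining valence electron, so Mg sits at the high end of IE_3.
Valence configurations: Al²⁺ [Ne]3s¹, C²⁺ [He]2s².
Approximate IE_3 values (kJ/mol): Al 2745, Mg 7733, C 4620.
Putting it together, IE_3: Al < C < Mg.

Al < C < Mg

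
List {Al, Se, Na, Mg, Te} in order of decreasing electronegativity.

Se, Te, Al, Mg, Na

Na is in period 3, group 1; Mg is in period 3, group 2; Al is in period 3, group 13; Se is in period 4, group 16; Te is in period 5, group 16.
Atoms toward the upper right of the periodic table pull bonding electrons most strongly.
These span different periods and groups, so the two trends combine.
Mg > Na: Mg lies to the right of Na in period 3, so the across-period effect alone puts Mg higher.
Al > Mg: Al lies to the right of Mg in period 3, so the across-period effect alone puts Al higher.
Te > Al: period and group pull opposite ways; the across-period shift dominates (2.10 vs 1.61).
Se > Te: Se sits above Te in group 16, so the down-group effect alone puts Se higher.
For reference (Pauling): Na 0.93, Mg 1.31, Al 1.61, Se 2.55, Te 2.10.
So from highest to lowest: Se > Te > Al > Mg > Na.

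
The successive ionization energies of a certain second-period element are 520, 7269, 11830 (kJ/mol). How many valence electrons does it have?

Look for the largest jump between consecutive ionization energies: IE2/IE1 ≈ 14.0, far larger than any earlier ratio.
That jump marks the point where a core electron is being removed. So the atom has 1 valence electron.

1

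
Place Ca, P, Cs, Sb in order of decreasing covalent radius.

Cs > Ca > Sb > P

Across a period the added protons contract the valence shell; down a group each new principal shell makes the atom larger.
Neither a single period nor a single group — weigh both effects.
Sb > P: they share group 15; the group trend gives Sb the larger value.
Ca > Sb: period and group pull opposite ways; the across-period shift dominates (171 vs 140 pm).
Cs > Ca: relative to Ca, both the across-period and down-group shifts push Cs's atomic radius up.
Tabulated atomic radius (pm): P 111, Ca 171, Sb 140, Cs 232.
So from largest to smallest: Cs > Ca > Sb > P.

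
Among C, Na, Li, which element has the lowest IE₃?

Consider each +2 ion: C²⁺ still has 2 valence electrons; Na²⁺ is already 1 electron into the core; Li²⁺ is already 1 electron into the core.
Core electrons are held far more tightly than valence electrons, so Na and Li top the IE_3 order.
Approximate IE_3 values (kJ/mol): C 4620, Na 6910, Li 11815.
Overall IE_3 order: C < Na < Li.

C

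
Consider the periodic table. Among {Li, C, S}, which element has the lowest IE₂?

The second ionization energy removes an electron from the +1 ion. For each element: Li⁺ is the bare [He] core; C⁺ still has 3 valence electrons; S⁺ still has 5 valence electrons.
Breaking into a closed-shell core is much more expensive than removing a leftover valence electron — Li has the largest IE_2 here.
Valence configurations: C⁺ [He]2s²2p¹, S⁺ [Ne]3s²3p³.
Approximate IE_2 values (kJ/mol): Li 7298, C 2353, S 2252.
Overall IE_2 order: S < C < Li.

S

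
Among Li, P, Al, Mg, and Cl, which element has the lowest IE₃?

Al

The third ionization energy removes an electron from the +2 ion. For each element: Li²⁺ is already 1 electron into the core; P²⁺ still has 3 valence electrons; Al²⁺ still has 1 valence electron; Mg²⁺ is the bare [Ne] core; Cl²⁺ still has 5 valence electrons.
Breaking into a closed-shell core is much more expensive than removing a leftover valence electron — Mg and Li have the largest IE_3 here.
Valence configurations: P²⁺ [Ne]3s²3p¹, Al²⁺ [Ne]3s¹, Cl²⁺ [Ne]3s²3p³.
The numbers (kJ/mol): Li 11815, P 2914, Al 2745, Mg 7733, Cl 3822.
Overall IE_3 order: Al < P < Cl < Mg < Li.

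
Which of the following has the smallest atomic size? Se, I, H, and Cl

H

Across a period the added protons contract the valence shell; down a group each new principal shell makes the atom larger.
Neither a single period nor a single group — weigh both effects.
Cl > H: the two effects oppose for this pair; the down-group effect wins (99 vs 32 pm).
Se > Cl: relative to Cl, both the across-period and down-group shifts push Se's atomic radius up.
I > Se: the two effects oppose for this pair; the down-group effect wins (133 vs 116 pm).
For reference (pm): H 32, Cl 99, Se 116, I 133.
The smallest atomic size among these belongs to H.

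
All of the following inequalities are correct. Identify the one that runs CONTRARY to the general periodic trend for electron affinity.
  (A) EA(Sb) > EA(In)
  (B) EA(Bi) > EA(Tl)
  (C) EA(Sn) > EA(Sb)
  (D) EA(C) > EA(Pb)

The general trend: electron affinity increases across a period and decreases down a group.
(A) Sb (period 5, group 15) vs In (period 5, group 13): the stated order agrees with the simple trend.
(B) Bi (period 6, group 15) vs Tl (period 6, group 13): the stated order agrees with the simple trend.
(C) Sn (period 5, group 14) vs Sb (period 5, group 15): the stated order contradicts the simple trend.
(D) C (period 2, group 14) vs Pb (period 6, group 14): the stated order agrees with the simple trend.
The exception is (C): adding an electron to Sb's half-filled 5p³ is unfavourable, so Sn has the more exothermic EA.

(C)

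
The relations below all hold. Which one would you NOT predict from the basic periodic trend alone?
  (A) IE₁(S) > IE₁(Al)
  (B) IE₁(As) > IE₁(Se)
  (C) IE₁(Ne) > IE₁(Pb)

(B)

The general trend: first ionization energy increases across a period and decreases down a group.
(A) S (period 3, group 16) vs Al (period 3, group 13): the stated order agrees with the simple trend.
(B) As (period 4, group 15) vs Se (period 4, group 16): the stated order contradicts the simple trend.
(C) Ne (period 2, group 18) vs Pb (period 6, group 14): the stated order agrees with the simple trend.
The exception is (B): Se (4p⁴) ionizes more easily than half-filled As (4p³).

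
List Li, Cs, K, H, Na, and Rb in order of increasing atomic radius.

H, Li, Na, K, Rb, Cs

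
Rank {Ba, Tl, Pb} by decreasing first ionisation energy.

Pb, Tl, Ba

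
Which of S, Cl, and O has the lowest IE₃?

After 2 electrons have been removed, what remains? S²⁺ still has 4 valence electrons; Cl²⁺ still has 5 valence electrons; O²⁺ still has 4 valence electrons.
All are still removing valence electrons, so compare the +2 ions as you would atoms: IE_3 generally rises across a period (higher Z_eff) and falls down a group (larger shell), subject to the usual subshell exceptions.
Valence configurations: S²⁺ [Ne]3s²3p², Cl²⁺ [Ne]3s²3p³, O²⁺ [He]2s²2p².
Tabulated IE_3 (kJ/mol): S 3357, Cl 3822, O 5300.
Hence IE_3: S < Cl < O.

S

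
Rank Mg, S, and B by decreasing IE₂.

IE_2 is the cost of taking one more electron from the +1 cation: Mg⁺ still has 1 valence electron; S⁺ still has 5 valence electrons; B⁺ still has 2 valence electrons.
All are still removing valence electrons, so compare the +1 ions as you would atoms: IE_2 generally rises across a period (higher Z_eff) and falls down a group (larger shell), subject to the usual subshell exceptions.
Valence configurations: Mg⁺ [Ne]3s¹, S⁺ [Ne]3s²3p³, B⁺ [He]2s².
The numbers (kJ/mol): Mg 1451, S 2252, B 2427.
Hence IE_2: Mg < S < B.

B > S > Mg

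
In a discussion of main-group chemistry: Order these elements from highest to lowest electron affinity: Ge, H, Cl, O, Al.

Cl, O, Ge, H, Al

H is in period 1, group 1; O is in period 2, group 16; Al is in period 3, group 13; Cl is in period 3, group 17; Ge is in period 4, group 14.
Electron affinity generally becomes more exothermic across a period toward the halogens and less exothermic down a group.
Neither a single period nor a single group — weigh both effects.
H > Al: the two effects oppose for this pair; the down-group effect wins (73 vs 42 kJ/mol).
Ge > H: period and group pull opposite ways; the across-period shift dominates (119 vs 73 kJ/mol).
O > Ge: both effects reinforce here, so O is clearly the higher of the two.
Cl > O: period and group pull opposite ways; the across-period shift dominates (349 vs 141 kJ/mol).
Approximate values (kJ/mol): H 73, O 141, Al 42, Cl 349, Ge 119.
So from highest to lowest: Cl > O > Ge > H > Al.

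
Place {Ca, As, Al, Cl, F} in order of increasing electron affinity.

Ca < Al < As < F < Cl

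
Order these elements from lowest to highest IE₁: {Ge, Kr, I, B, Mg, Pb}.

Pb < Mg < Ge < B < I < Kr

B is in period 2, group 13; Mg is in period 3, group 2; Ge is in period 4, group 14; Kr is in period 4, group 18; I is in period 5, group 17; Pb is in period 6, group 14.
Removing the outermost electron gets harder across a period and easier down a group.
These span different periods and groups, so the two trends combine.
Mg > Pb: period and group pull opposite ways; the down-group shift dominates (738 vs 716 kJ/mol).
Ge > Mg: the two effects oppose for this pair; the across-period effect wins (762 vs 738 kJ/mol).
B > Ge: period and group pull opposite ways; the down-group shift dominates (801 vs 762 kJ/mol).
I > B: period and group pull opposite ways; the across-period shift dominates (1008 vs 801 kJ/mol).
Kr > I: both effects reinforce here, so Kr is clearly the higher of the two.
Tabulated first ionization energy (kJ/mol): B 801, Mg 738, Ge 762, Kr 1351, I 1008, Pb 716.
So from lowest to highest: Pb < Mg < Ge < B < I < Kr.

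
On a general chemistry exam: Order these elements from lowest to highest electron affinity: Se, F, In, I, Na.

In < Na < Se < I < F

Adding an electron releases more energy for atoms nearer the top right (short of the noble gases).
Here both period and group differ, so the two effects have to be weighed against each other.
Na > In: the two effects oppose for this pair; the down-group effect wins (53 vs 29 kJ/mol).
Se > Na: the two effects oppose for this pair; the across-period effect wins (195 vs 53 kJ/mol).
I > Se: period and group pull opposite ways; the across-period shift dominates (295 vs 195 kJ/mol).
F > I: they share group 17; the group trend gives F the larger value.
Approximate values (kJ/mol): F 328, Na 53, Se 195, In 29, I 295.
So from lowest to highest: In < Na < Se < I < F.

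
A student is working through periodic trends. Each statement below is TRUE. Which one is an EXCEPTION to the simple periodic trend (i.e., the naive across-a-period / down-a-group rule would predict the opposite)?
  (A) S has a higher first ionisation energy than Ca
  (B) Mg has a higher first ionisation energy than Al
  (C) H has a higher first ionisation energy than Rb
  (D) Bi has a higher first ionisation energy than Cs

The general trend: first ionisation energy increases across a period and decreases down a group.
(A) S (period 3, group 16) vs Ca (period 4, group 2): the stated order agrees with the simple trend.
(B) Mg (period 3, group 2) vs Al (period 3, group 13): the stated order contradicts the simple trend.
(C) H (period 1, group 1) vs Rb (period 5, group 1): the stated order agrees with the simple trend.
(D) Bi (period 6, group 15) vs Cs (period 6, group 1): the stated order agrees with the simple trend.
The exception is (B): Al's single 3p electron is easier to remove than one from Mg's filled 3s².

(B)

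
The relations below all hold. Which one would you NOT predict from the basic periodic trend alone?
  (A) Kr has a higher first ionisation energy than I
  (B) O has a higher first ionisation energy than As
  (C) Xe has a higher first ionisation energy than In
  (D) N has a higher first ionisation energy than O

The general trend: first ionisation energy increases across a period and decreases down a group.
(A) Kr (period 4, group 18) vs I (period 5, group 17): the stated order agrees with the simple trend.
(B) O (period 2, group 16) vs As (period 4, group 15): the stated order agrees with the simple trend.
(C) Xe (period 5, group 18) vs In (period 5, group 13): the stated order agrees with the simple trend.
(D) N (period 2, group 15) vs O (period 2, group 16): the stated order contradicts the simple trend.
The exception is (D): pairing an electron in O's 2p⁴ costs repulsion energy, so O ionizes more easily than half-filled N (2p³).

(D)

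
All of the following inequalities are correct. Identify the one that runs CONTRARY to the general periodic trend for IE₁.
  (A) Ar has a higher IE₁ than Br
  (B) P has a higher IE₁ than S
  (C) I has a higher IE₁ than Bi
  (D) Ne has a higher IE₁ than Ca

(B)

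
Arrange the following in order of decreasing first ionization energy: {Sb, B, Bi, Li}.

Li is in period 2, group 1; B is in period 2, group 13; Sb is in period 5, group 15; Bi is in period 6, group 15.
First ionization energy rises across a period (greater Z_eff holds electrons more tightly) and falls down a group (valence electrons are farther from the nucleus).
These span different periods and groups, so the two trends combine.
Bi > Li: period and group pull opposite ways; the across-period shift dominates (703 vs 520 kJ/mol).
B > Bi: the two effects oppose for this pair; the down-group effect wins (801 vs 703 kJ/mol).
Sb > B: period and group pull opposite ways; the across-period shift dominates (831 vs 801 kJ/mol).
Tabulated first ionization energy (kJ/mol): Li 520, B 801, Sb 831, Bi 703.
So from highest to lowest: Sb > B > Bi > Li.

Sb > B > Bi > Li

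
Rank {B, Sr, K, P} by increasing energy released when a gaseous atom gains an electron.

EA tends to increase across a period and decrease down a group, though the pattern is less regular than for IE or radius.
Neither a single period nor a single group — weigh both effects.
B > Sr: both effects reinforce here, so B is clearly the higher of the two.
K > B: this pair runs against the simple trend — see the exception note.
P > K: both effects reinforce here, so P is clearly the higher of the two.
Note the exception: K has a higher electron affinity than B, contrary to the simple trend — B's ns²np¹ configuration gives only a small electron affinity — the sparsely filled np subshell binds an added electron weakly.
For reference (kJ/mol): B 27, P 72, K 48, Sr 5.
So from lowest to highest: Sr < B < K < P.

Sr < B < K < P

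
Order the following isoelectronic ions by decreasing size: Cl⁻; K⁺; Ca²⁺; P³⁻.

All of these have 18 electrons, so size is governed by nuclear charge alone: the more protons, the stronger the pull on the same electron cloud, and the smaller the ion.
Nuclear charges: Ca²⁺ (Z=20), K⁺ (Z=19), Cl⁻ (Z=17), P³⁻ (Z=15).
Largest to smallest: P³⁻ > Cl⁻ > K⁺ > Ca²⁺.

P³⁻, Cl⁻, K⁺, Ca²⁺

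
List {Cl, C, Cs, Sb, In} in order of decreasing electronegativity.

Cl, C, Sb, In, Cs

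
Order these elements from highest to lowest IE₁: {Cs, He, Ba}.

Across a period the outer electron is held more tightly (higher IE₁); down a group it sits in a higher shell, more shielded, and comes off more easily.
Here both period and group differ, so the two effects have to be weighed against each other.
Ba > Cs: both are in period 6; the period trend gives Ba the larger value.
He > Ba: both effects reinforce here, so He is clearly the higher of the two.
Approximate values (kJ/mol): He 2372, Cs 376, Ba 503.
So from highest to lowest: He > Ba > Cs.

He > Ba > Cs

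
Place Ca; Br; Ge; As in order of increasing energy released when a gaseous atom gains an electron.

Ca < As < Ge < Br

Ca is in period 4, group 2; Ge is in period 4, group 14; As is in period 4, group 15; Br is in period 4, group 17.
Atoms with high Z_eff and room in the valence shell (especially the halogens) have the most exothermic electron affinities.
All lie in period 4; the across-period trend (electron affinity increases left to right) applies, with the exception below.
Note the exception: Ge has a higher electron affinity than As, contrary to the simple trend — adding an electron to As's half-filled 4p³ is unfavourable, so Ge (4p²) has the more exothermic EA.
Tabulated electron affinity (kJ/mol): Ca 2, Ge 119, As 78, Br 325.
So from lowest to highest: Ca < As < Ge < Br.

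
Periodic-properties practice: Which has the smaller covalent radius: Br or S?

S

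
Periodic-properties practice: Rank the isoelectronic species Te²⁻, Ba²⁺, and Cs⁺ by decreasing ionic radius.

Te²⁻ > Cs⁺ > Ba²⁺

All of these have 54 electrons, so size is governed by nuclear charge alone: the more protons, the stronger the pull on the same electron cloud, and the smaller the ion.
Nuclear charges: Ba²⁺ (Z=56), Cs⁺ (Z=55), Te²⁻ (Z=52).
Largest to smallest: Te²⁻ > Cs⁺ > Ba²⁺.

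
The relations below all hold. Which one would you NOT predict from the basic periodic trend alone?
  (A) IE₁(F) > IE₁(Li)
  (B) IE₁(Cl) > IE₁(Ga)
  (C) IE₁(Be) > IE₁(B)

(C)

The general trend: first ionization energy increases across a period and decreases down a group.
(A) F (period 2, group 17) vs Li (period 2, group 1): the stated order agrees with the simple trend.
(B) Cl (period 3, group 17) vs Ga (period 4, group 13): the stated order agrees with the simple trend.
(C) Be (period 2, group 2) vs B (period 2, group 13): the stated order contradicts the simple trend.
The exception is (C): removing B's lone 2p electron is easier than breaking Be's filled 2s².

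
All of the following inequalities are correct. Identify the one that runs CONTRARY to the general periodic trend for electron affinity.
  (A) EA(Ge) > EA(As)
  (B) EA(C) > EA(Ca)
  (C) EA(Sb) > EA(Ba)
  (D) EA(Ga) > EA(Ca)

The general trend: electron affinity increases across a period and decreases down a group.
(A) Ge (period 4, group 14) vs As (period 4, group 15): the stated order contradicts the simple trend.
(B) C (period 2, group 14) vs Ca (period 4, group 2): the stated order agrees with the simple trend.
(C) Sb (period 5, group 15) vs Ba (period 6, group 2): the stated order agrees with the simple trend.
(D) Ga (period 4, group 13) vs Ca (period 4, group 2): the stated order agrees with the simple trend.
The exception is (A): adding an electron to As's half-filled 4p³ is unfavourable, so Ge (4p²) has the more exothermic EA.

(A)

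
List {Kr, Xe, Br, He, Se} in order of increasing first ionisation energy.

He is in period 1, group 18; Se is in period 4, group 16; Br is in period 4, group 17; Kr is in period 4, group 18; Xe is in period 5, group 18.
First ionization energy rises across a period (greater Z_eff holds electrons more tightly) and falls down a group (valence electrons are farther from the nucleus).
These span different periods and groups, so the two trends combine.
Br > Se: both are in period 4; the period trend gives Br the larger value.
Xe > Br: period and group pull opposite ways; the across-period shift dominates (1170 vs 1140 kJ/mol).
Kr > Xe: they share group 18; the group trend gives Kr the larger value.
He > Kr: they share group 18; the group trend gives He the larger value.
Tabulated first ionization energy (kJ/mol): He 2372, Se 941, Br 1140, Kr 1351, Xe 1170.
So from lowest to highest: Se < Br < Xe < Kr < He.

Se < Br < Xe < Kr < He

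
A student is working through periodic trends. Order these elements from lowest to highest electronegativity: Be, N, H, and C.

H is in period 1, group 1; Be is in period 2, group 2; C is in period 2, group 14; N is in period 2, group 15.
Atoms toward the upper right of the periodic table pull bonding electrons most strongly.
These span different periods and groups, so the two trends combine.
H > Be: period and group pull opposite ways; the down-group shift dominates (2.20 vs 1.57).
C > H: the two effects oppose for this pair; the across-period effect wins (2.55 vs 2.20).
N > C: both are in period 2; the period trend gives N the larger value.
Approximate values (Pauling): H 2.20, Be 1.57, C 2.55, N 3.04.
So from lowest to highest: Be < H < C < N.

Be < H < C < N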